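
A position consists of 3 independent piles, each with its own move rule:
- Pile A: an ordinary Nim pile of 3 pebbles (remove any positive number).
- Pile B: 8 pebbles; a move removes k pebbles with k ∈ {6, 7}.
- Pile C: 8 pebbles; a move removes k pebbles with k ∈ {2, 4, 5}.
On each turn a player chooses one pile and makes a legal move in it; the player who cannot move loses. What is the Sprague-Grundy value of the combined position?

Pile A is a plain Nim pile of size 3, so its Grundy value is 3.
Build the Grundy sequence for pile B with g(k) = mex{g(k−s) : s ∈ {6, 7}, s ≤ k}:
k:     0  1  2  3  4  5  6  7  8
g(k):  0  0  0  0  0  0  1  1  1
So g(8) = 1.
Build the Grundy sequence for pile C with g(k) = mex{g(k−s) : s ∈ {2, 4, 5}, s ≤ k}:
g(0) = mex{} = 0
g(1) = mex{} = 0
g(2) = mex{0} = 1
g(3) = mex{0} = 1
g(4) = mex{0,1} = 2
g(5) = mex{0,1} = 2
g(6) = mex{0,1,2} = 3
g(7) = mex{1,2} = 0
g(8) = mex{1,2,3} = 0
So g(8) = 0.
By the Sprague-Grundy theorem, the Grundy value of a sum of independent games is the XOR of the component values.
Combined value = 3 XOR 1 XOR 0 = 2.

2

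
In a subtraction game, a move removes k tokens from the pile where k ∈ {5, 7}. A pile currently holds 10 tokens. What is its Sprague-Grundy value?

Build the Grundy sequence with g(k) = mex{g(k−s) : s ∈ {5, 7}, s ≤ k}:
g(0) = mex{} = 0
g(1) = mex{} = 0
g(2) = mex{} = 0
g(3) = mex{} = 0
g(4) = mex{} = 0
g(5) = mex{0} = 1
g(6) = mex{0} = 1
g(7) = mex{0} = 1
g(8) = mex{0} = 1
g(9) = mex{0} = 1
g(10) = mex{0,1} = 2
So g(10) = 2.

2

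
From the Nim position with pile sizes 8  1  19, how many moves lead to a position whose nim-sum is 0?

1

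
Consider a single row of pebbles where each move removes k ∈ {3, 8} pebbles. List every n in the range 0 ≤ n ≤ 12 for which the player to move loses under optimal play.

0, 1, 2, 6, 7, 11, 12

Compute g(0), g(1), … for moves {3, 8}:
g(0) = mex{} = 0
g(1) = mex{} = 0
g(2) = mex{} = 0
g(3) = mex{0} = 1
g(4) = mex{0} = 1
g(5) = mex{0} = 1
g(6) = mex{1} = 0
g(7) = mex{1} = 0
g(8) = mex{0,1} = 2
g(9) = mex{0} = 1
g(10) = mex{0} = 1
g(11) = mex{1,2} = 0
g(12) = mex{1} = 0
The P-positions (g = 0) in 0..12 are 0, 1, 2, 6, 7, 11, 12.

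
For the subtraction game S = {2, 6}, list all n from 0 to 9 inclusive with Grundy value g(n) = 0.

0, 1, 4, 5, 8, 9

Grundy values for subtraction set {2, 6}:
k:     0  1  2  3  4  5  6  7  8  9
g(k):  0  0  1  1  0  0  1  1  0  0
The P-positions (g = 0) in 0..9 are 0, 1, 4, 5, 8, 9.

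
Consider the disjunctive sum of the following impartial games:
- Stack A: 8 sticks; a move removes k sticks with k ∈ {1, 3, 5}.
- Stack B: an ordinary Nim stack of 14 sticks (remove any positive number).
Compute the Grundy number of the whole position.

14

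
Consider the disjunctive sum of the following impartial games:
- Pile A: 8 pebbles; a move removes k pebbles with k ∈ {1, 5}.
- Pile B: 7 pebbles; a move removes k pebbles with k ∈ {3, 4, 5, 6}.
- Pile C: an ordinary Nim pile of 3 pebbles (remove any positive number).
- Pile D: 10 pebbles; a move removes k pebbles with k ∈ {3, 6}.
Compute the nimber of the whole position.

For pile A, compute g(0), g(1), … with moves {1, 5}:
k:     0  1  2  3  4  5  6  7  8
g(k):  0  1  0  1  0  1  0  1  0
So g(8) = 0.
For pile B, compute g(0), g(1), … with moves {3, 4, 5, 6}:
k:     0  1  2  3  4  5  6  7
g(k):  0  0  0  1  1  1  2  2
So g(7) = 2.
Pile C is a plain Nim pile of size 3, so its Grundy value is 3.
Build the Grundy sequence for pile D with g(k) = mex{g(k−s) : s ∈ {3, 6}, s ≤ k}:
g(0) = mex{} = 0
g(1) = mex{} = 0
g(2) = mex{} = 0
g(3) = mex{0} = 1
g(4) = mex{0} = 1
g(5) = mex{0} = 1
g(6) = mex{0,1} = 2
g(7) = mex{0,1} = 2
g(8) = mex{0,1} = 2
g(9) = mex{1,2} = 0
g(10) = mex{1,2} = 0
So g(10) = 0.
The value of a disjunctive sum is the nim-sum of the parts.
Combined value = 0 ⊕ 2 ⊕ 3 ⊕ 0 = 1.

1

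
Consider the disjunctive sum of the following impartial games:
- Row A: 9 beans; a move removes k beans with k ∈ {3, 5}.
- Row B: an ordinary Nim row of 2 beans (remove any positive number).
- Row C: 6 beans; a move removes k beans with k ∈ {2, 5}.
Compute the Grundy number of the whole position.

3

For row A, compute g(0), g(1), … with moves {3, 5}:
k:     0  1  2  3  4  5  6  7  8  9
g(k):  0  0  0  1  1  1  2  2  0  0
So g(9) = 0.
Row B is a plain Nim row of size 2, so its Grundy value is 2.
Grundy values for row C (subtraction set {2, 5}):
g(0) = mex{} = 0
g(1) = mex{} = 0
g(2) = mex{0} = 1
g(3) = mex{0} = 1
g(4) = mex{1} = 0
g(5) = mex{0,1} = 2
g(6) = mex{0} = 1
So g(6) = 1.
The value of a disjunctive sum is the nim-sum of the parts.
Combined value = 0 ⊕ 2 ⊕ 1 = 3.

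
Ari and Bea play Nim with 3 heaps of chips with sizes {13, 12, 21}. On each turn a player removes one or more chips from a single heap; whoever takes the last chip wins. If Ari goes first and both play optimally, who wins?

Ari wins

Write each in binary and XOR column by column:
  01101  (13)
  01100  (12)
  10101  (21)
  -----
  10100  (20)
The nim-sum is 20 ≠ 0, so this is an N-position: the player to move can win; Ari has a winning move.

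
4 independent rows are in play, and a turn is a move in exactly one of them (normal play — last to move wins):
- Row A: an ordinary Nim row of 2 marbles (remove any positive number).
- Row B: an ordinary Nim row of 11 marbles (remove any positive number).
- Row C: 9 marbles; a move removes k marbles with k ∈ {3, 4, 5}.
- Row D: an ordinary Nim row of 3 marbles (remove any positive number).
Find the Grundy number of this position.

Row A is a plain Nim row of size 2, so its Grundy value is 2.
Row B is a plain Nim row of size 11, so its Grundy value is 11.
Grundy values for row C (subtraction set {3, 4, 5}):
k:     0  1  2  3  4  5  6  7  8  9
g(k):  0  0  0  1  1  1  2  2  0  0
So g(9) = 0.
Row D is a plain Nim row of size 3, so its Grundy value is 3.
By the Sprague-Grundy theorem, the Grundy value of a sum of independent games is the XOR of the component values.
Combined value = 2 ⊕ 11 ⊕ 0 ⊕ 3 = 10.

10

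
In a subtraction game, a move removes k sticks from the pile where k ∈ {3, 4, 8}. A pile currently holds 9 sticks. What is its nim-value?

3

Compute g(0), g(1), … for moves {3, 4, 8}:
g(0) = mex{} = 0
g(1) = mex{} = 0
g(2) = mex{} = 0
g(3) = mex{0} = 1
g(4) = mex{0} = 1
g(5) = mex{0} = 1
g(6) = mex{0,1} = 2
g(7) = mex{1} = 0
g(8) = mex{0,1} = 2
g(9) = mex{0,1,2} = 3
So g(9) = 3.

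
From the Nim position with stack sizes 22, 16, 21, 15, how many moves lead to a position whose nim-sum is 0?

3

Compute the nim-sum pairwise:
22 ^ 16 = 6
6 ^ 21 = 19
19 ^ 15 = 28
The overall nim-sum is X = 28. A stack of size p has a winning move iff p XOR X < p (reduce it to p XOR X).
  22: 22 XOR 28 = 10 < 22 — winning move (to 10).
  16: 16 XOR 28 = 12 < 16 — winning move (to 12).
  21: 21 XOR 28 = 9 < 21 — winning move (to 9).
  15: 15 XOR 28 = 19 ≥ 15 — no move.
That gives 3 winning moves.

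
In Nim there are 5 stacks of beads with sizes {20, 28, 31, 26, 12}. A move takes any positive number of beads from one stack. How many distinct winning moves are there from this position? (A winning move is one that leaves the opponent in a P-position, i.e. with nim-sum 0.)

1

Compute the nim-sum pairwise:
20 ^ 28 = 8
8 ^ 31 = 23
23 ^ 26 = 13
13 ^ 12 = 1
The overall nim-sum is X = 1. A stack of size p has a winning move iff p XOR X < p (reduce it to p XOR X).
  20: 20 XOR 1 = 21 ≥ 20 — no move.
  28: 28 XOR 1 = 29 ≥ 28 — no move.
  31: 31 XOR 1 = 30 < 31 — winning move (to 30).
  26: 26 XOR 1 = 27 ≥ 26 — no move.
  12: 12 XOR 1 = 13 ≥ 12 — no move.
That gives 1 winning move.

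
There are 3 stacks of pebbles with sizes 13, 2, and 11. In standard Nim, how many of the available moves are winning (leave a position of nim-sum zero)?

1

Write each in binary and XOR column by column:
  1101  (13)
  0010  (2)
  1011  (11)
  ----
  0100  (4)
The overall nim-sum is X = 4. A stack of size p has a winning move iff p XOR X < p (reduce it to p XOR X).
  13: 13 XOR 4 = 9 < 13 — winning move (to 9).
  2: 2 XOR 4 = 6 ≥ 2 — no move.
  11: 11 XOR 4 = 15 ≥ 11 — no move.
That gives 1 winning move.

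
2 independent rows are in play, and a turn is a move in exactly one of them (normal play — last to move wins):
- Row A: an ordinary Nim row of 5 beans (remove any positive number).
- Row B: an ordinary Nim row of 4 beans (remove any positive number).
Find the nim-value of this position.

1

Row A is a plain Nim row of size 5, so its Grundy value is 5.
Row B is a plain Nim row of size 4, so its Grundy value is 4.
By the Sprague-Grundy theorem, the Grundy value of a sum of independent games is the XOR of the component values.
Combined value = 5 ⊕ 4 = 1.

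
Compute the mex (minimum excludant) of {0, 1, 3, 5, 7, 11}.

2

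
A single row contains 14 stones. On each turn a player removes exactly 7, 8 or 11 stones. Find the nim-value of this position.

Grundy values for subtraction set {7, 8, 11}:
k:     0  1  2  3  4  5  6  7  8  9 10 11 12 13 14
g(k):  0  0  0  0  0  0  0  1  1  1  1  1  1  1  2
So g(14) = 2.

2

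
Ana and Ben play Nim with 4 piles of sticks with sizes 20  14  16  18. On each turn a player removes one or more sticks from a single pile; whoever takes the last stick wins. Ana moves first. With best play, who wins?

Nim-sum: 20 ^ 14 ^ 16 ^ 18 = 24.
The nim-sum is 24 ≠ 0, so this is an N-position: the player to move can win; Ana has a winning move.

Ana wins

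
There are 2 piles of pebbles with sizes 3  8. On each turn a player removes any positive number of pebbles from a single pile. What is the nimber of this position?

Nim-sum: 3 XOR 8 = 11.

11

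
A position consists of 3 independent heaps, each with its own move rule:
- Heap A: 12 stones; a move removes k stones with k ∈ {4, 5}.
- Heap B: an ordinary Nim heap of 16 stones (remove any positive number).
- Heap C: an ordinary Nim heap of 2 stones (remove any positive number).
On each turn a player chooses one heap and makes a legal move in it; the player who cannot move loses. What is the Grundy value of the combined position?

18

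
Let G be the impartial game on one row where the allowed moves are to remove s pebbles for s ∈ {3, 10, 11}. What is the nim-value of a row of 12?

2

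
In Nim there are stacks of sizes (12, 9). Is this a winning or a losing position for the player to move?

Winning position

Nim-sum: 12 XOR 9 = 5.
The nim-sum is 5 ≠ 0, so this is an N-position: the player to move can win.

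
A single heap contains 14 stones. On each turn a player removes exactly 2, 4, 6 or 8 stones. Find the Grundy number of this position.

2

Compute g(0), g(1), … for moves {2, 4, 6, 8}:
k:     0  1  2  3  4  5  6  7  8  9 10 11 12 13 14
g(k):  0  0  1  1  2  2  3  3  4  4  0  0  1  1  2
So g(14) = 2.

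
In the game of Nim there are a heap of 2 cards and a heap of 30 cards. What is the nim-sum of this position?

28

Bitwise XOR of the heap sizes:
  00010  (2)
  11110  (30)
  -----
  11100  (28)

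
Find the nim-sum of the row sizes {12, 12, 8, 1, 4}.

Compute the nim-sum pairwise:
12 ^ 12 = 0
0 ^ 8 = 8
8 ^ 1 = 9
9 ^ 4 = 13

13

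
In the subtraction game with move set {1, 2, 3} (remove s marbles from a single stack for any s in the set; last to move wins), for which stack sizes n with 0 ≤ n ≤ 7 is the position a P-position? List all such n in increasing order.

0, 4

Compute g(0), g(1), … for moves {1, 2, 3}:
g(0) = mex{} = 0
g(1) = mex{0} = 1
g(2) = mex{0,1} = 2
g(3) = mex{0,1,2} = 3
g(4) = mex{1,2,3} = 0
g(5) = mex{0,2,3} = 1
g(6) = mex{0,1,3} = 2
g(7) = mex{0,1,2} = 3
The P-positions (g = 0) in 0..7 are 0, 4.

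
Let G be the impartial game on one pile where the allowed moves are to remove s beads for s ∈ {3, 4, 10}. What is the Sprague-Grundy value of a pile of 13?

Build the Grundy sequence with g(k) = mex{g(k−s) : s ∈ {3, 4, 10}, s ≤ k}:
g(0) = mex{} = 0
g(1) = mex{} = 0
g(2) = mex{} = 0
g(3) = mex{0} = 1
g(4) = mex{0} = 1
g(5) = mex{0} = 1
g(6) = mex{0,1} = 2
g(7) = mex{1} = 0
g(8) = mex{1} = 0
g(9) = mex{1,2} = 0
g(10) = mex{0,2} = 1
g(11) = mex{0} = 1
g(12) = mex{0} = 1
g(13) = mex{0,1} = 2
So g(13) = 2.

2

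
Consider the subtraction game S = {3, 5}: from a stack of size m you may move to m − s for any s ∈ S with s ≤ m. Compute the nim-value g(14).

2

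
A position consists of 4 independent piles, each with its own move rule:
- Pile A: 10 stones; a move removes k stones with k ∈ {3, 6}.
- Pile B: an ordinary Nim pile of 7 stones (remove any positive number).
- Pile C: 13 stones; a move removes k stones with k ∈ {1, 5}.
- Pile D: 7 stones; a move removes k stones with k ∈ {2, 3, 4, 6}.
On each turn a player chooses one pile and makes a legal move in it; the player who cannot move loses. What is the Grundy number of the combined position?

5

Build the Grundy sequence for pile A with g(k) = mex{g(k−s) : s ∈ {3, 6}, s ≤ k}:
g(0) = mex{} = 0
g(1) = mex{} = 0
g(2) = mex{} = 0
g(3) = mex{0} = 1
g(4) = mex{0} = 1
g(5) = mex{0} = 1
g(6) = mex{0,1} = 2
g(7) = mex{0,1} = 2
g(8) = mex{0,1} = 2
g(9) = mex{1,2} = 0
g(10) = mex{1,2} = 0
So g(10) = 0.
Pile B is a plain Nim pile of size 7, so its Grundy value is 7.
Grundy values for pile C (subtraction set {1, 5}):
g(0) = mex{} = 0
g(1) = mex{0} = 1
g(2) = mex{1} = 0
g(3) = mex{0} = 1
g(4) = mex{1} = 0
g(5) = mex{0} = 1
g(6) = mex{1} = 0
g(7) = mex{0} = 1
g(8) = mex{1} = 0
g(9) = mex{0} = 1
g(10) = mex{1} = 0
g(11) = mex{0} = 1
g(12) = mex{1} = 0
g(13) = mex{0} = 1
So g(13) = 1.
Build the Grundy sequence for pile D with g(k) = mex{g(k−s) : s ∈ {2, 3, 4, 6}, s ≤ k}:
g(0) = mex{} = 0
g(1) = mex{} = 0
g(2) = mex{0} = 1
g(3) = mex{0} = 1
g(4) = mex{0,1} = 2
g(5) = mex{0,1} = 2
g(6) = mex{0,1,2} = 3
g(7) = mex{0,1,2} = 3
So g(7) = 3.
By the Sprague-Grundy theorem, the Grundy value of a sum of independent games is the XOR of the component values.
Combined value = 0 XOR 7 XOR 1 XOR 3 = 5.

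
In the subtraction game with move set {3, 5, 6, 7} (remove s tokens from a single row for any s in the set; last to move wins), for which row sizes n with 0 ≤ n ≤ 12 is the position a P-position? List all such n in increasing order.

0, 1, 2, 10, 11, 12

Compute g(0), g(1), … for moves {3, 5, 6, 7}:
g(0) = mex{} = 0
g(1) = mex{} = 0
g(2) = mex{} = 0
g(3) = mex{0} = 1
g(4) = mex{0} = 1
g(5) = mex{0} = 1
g(6) = mex{0,1} = 2
g(7) = mex{0,1} = 2
g(8) = mex{0,1} = 2
g(9) = mex{0,1,2} = 3
g(10) = mex{1,2} = 0
g(11) = mex{1,2} = 0
g(12) = mex{1,2,3} = 0
The P-positions (g = 0) in 0..12 are 0, 1, 2, 10, 11, 12.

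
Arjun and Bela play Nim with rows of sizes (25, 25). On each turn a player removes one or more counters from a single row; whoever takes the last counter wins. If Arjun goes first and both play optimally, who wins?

Bitwise XOR of the heap sizes:
  11001  (25)
  11001  (25)
  -----
  00000  (0)
The nim-sum is 0, so this is a P-position: the player to move is in a losing position under optimal play; Arjun is about to move from it and so loses — Bela wins.

Bela wins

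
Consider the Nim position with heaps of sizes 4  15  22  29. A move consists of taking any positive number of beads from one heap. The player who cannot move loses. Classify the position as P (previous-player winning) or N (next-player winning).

P-position

Bitwise XOR of the heap sizes:
  00100  (4)
  01111  (15)
  10110  (22)
  11101  (29)
  -----
  00000  (0)
The nim-sum is 0, so this is a P-position: the player to move is in a losing position under optimal play.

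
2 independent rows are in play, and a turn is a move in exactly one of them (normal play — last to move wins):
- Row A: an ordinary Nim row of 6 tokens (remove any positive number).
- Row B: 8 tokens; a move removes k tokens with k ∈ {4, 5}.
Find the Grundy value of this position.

4

Row A is a plain Nim row of size 6, so its Grundy value is 6.
For row B, compute g(0), g(1), … with moves {4, 5}:
g(0) = mex{} = 0
g(1) = mex{} = 0
g(2) = mex{} = 0
g(3) = mex{} = 0
g(4) = mex{0} = 1
g(5) = mex{0} = 1
g(6) = mex{0} = 1
g(7) = mex{0} = 1
g(8) = mex{0,1} = 2
So g(8) = 2.
The value of a disjunctive sum is the nim-sum of the parts.
Combined value = 6 XOR 2 = 4.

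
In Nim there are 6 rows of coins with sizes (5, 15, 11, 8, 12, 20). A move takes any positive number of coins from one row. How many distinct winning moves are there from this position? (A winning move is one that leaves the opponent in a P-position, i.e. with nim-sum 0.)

Write each in binary and XOR column by column:
  00101  (5)
  01111  (15)
  01011  (11)
  01000  (8)
  01100  (12)
  10100  (20)
  -----
  10001  (17)
The overall nim-sum is X = 17. A row of size p has a winning move iff p XOR X < p (reduce it to p XOR X).
  5: 5 XOR 17 = 20 ≥ 5 — no move.
  15: 15 XOR 17 = 30 ≥ 15 — no move.
  11: 11 XOR 17 = 26 ≥ 11 — no move.
  8: 8 XOR 17 = 25 ≥ 8 — no move.
  12: 12 XOR 17 = 29 ≥ 12 — no move.
  20: 20 XOR 17 = 5 < 20 — winning move (to 5).
That gives 1 winning move.

1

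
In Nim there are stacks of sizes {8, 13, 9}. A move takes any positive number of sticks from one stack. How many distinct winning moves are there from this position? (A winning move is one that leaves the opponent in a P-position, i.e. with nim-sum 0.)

Nim-sum: 8 ^ 13 ^ 9 = 12.
The overall nim-sum is X = 12. A stack of size p has a winning move iff p XOR X < p (reduce it to p XOR X).
  8: 8 XOR 12 = 4 < 8 — winning move (to 4).
  13: 13 XOR 12 = 1 < 13 — winning move (to 1).
  9: 9 XOR 12 = 5 < 9 — winning move (to 5).
That gives 3 winning moves.

3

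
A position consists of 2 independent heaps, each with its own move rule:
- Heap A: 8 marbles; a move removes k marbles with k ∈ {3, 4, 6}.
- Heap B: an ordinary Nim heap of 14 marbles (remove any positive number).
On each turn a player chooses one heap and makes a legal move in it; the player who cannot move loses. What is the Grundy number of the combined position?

Build the Grundy sequence for heap A with g(k) = mex{g(k−s) : s ∈ {3, 4, 6}, s ≤ k}:
g(0) = mex{} = 0
g(1) = mex{} = 0
g(2) = mex{} = 0
g(3) = mex{0} = 1
g(4) = mex{0} = 1
g(5) = mex{0} = 1
g(6) = mex{0,1} = 2
g(7) = mex{0,1} = 2
g(8) = mex{0,1} = 2
So g(8) = 2.
Heap B is a plain Nim heap of size 14, so its Grundy value is 14.
By the Sprague-Grundy theorem, the Grundy value of a sum of independent games is the XOR of the component values.
Combined value = 2 XOR 14 = 12.

12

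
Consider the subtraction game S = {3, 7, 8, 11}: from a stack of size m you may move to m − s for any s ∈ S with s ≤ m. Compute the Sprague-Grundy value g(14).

4

Compute g(0), g(1), … for moves {3, 7, 8, 11}:
k:     0  1  2  3  4  5  6  7  8  9 10 11 12 13 14
g(k):  0  0  0  1  1  1  0  2  2  1  3  3  2  2  4
So g(14) = 4.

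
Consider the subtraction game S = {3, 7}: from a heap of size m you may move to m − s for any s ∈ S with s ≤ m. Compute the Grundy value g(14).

Grundy values for subtraction set {3, 7}:
g(0) = mex{} = 0
g(1) = mex{} = 0
g(2) = mex{} = 0
g(3) = mex{0} = 1
g(4) = mex{0} = 1
g(5) = mex{0} = 1
g(6) = mex{1} = 0
g(7) = mex{0,1} = 2
g(8) = mex{0,1} = 2
g(9) = mex{0} = 1
g(10) = mex{1,2} = 0
g(11) = mex{1,2} = 0
g(12) = mex{1} = 0
g(13) = mex{0} = 1
g(14) = mex{0,2} = 1
So g(14) = 1.

1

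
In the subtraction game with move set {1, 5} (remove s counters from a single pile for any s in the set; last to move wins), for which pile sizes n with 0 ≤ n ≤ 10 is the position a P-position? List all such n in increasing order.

0, 2, 4, 6, 8, 10

Compute g(0), g(1), … for moves {1, 5}:
k:     0  1  2  3  4  5  6  7  8  9 10
g(k):  0  1  0  1  0  1  0  1  0  1  0
The P-positions (g = 0) in 0..10 are 0, 2, 4, 6, 8, 10.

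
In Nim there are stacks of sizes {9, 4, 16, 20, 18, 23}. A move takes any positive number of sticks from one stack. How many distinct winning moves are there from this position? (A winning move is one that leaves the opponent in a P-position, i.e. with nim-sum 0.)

1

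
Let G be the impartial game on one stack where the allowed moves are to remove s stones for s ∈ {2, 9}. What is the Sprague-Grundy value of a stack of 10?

Grundy values for subtraction set {2, 9}:
k:     0  1  2  3  4  5  6  7  8  9 10
g(k):  0  0  1  1  0  0  1  1  0  2  1
So g(10) = 1.

1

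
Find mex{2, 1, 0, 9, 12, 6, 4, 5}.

3

The values 0, 1, 2 are all present; 3 is the first non-negative integer missing from the set.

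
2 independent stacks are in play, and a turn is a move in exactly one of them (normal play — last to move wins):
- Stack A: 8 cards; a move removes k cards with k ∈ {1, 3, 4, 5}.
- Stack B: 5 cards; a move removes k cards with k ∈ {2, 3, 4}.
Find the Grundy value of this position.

2

Grundy values for stack A (subtraction set {1, 3, 4, 5}):
g(0) = mex{} = 0
g(1) = mex{0} = 1
g(2) = mex{1} = 0
g(3) = mex{0} = 1
g(4) = mex{0,1} = 2
g(5) = mex{0,1,2} = 3
g(6) = mex{0,1,3} = 2
g(7) = mex{0,1,2} = 3
g(8) = mex{1,2,3} = 0
So g(8) = 0.
Build the Grundy sequence for stack B with g(k) = mex{g(k−s) : s ∈ {2, 3, 4}, s ≤ k}:
g(0) = mex{} = 0
g(1) = mex{} = 0
g(2) = mex{0} = 1
g(3) = mex{0} = 1
g(4) = mex{0,1} = 2
g(5) = mex{0,1} = 2
So g(5) = 2.
The value of a disjunctive sum is the nim-sum of the parts.
Combined value = 0 XOR 2 = 2.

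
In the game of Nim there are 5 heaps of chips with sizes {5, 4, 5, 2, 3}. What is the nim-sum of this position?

Nim-sum: 5 ^ 4 ^ 5 ^ 2 ^ 3 = 5.

5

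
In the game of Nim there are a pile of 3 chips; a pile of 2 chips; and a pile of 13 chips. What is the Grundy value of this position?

Compute the nim-sum pairwise:
3 ^ 2 = 1
1 ^ 13 = 12

12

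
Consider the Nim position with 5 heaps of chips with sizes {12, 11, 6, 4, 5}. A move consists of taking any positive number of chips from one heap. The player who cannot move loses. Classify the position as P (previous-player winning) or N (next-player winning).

Compute the nim-sum pairwise:
12 XOR 11 = 7
7 XOR 6 = 1
1 XOR 4 = 5
5 XOR 5 = 0
The nim-sum is 0, so this is a P-position: the player to move is in a losing position under optimal play.

P-position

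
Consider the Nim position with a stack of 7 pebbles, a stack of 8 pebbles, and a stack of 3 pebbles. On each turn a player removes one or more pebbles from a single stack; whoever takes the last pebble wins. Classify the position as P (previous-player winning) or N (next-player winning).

N-position

Nim-sum: 7 ^ 8 ^ 3 = 12.
The nim-sum is 12 ≠ 0, so this is an N-position: the player to move can win.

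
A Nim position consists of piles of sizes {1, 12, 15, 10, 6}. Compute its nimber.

Compute the nim-sum pairwise:
1 ^ 12 = 13
13 ^ 15 = 2
2 ^ 10 = 8
8 ^ 6 = 14

14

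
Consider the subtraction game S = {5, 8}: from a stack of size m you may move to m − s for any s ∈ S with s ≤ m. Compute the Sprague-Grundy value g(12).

Grundy values for subtraction set {5, 8}:
g(0) = mex{} = 0
g(1) = mex{} = 0
g(2) = mex{} = 0
g(3) = mex{} = 0
g(4) = mex{} = 0
g(5) = mex{0} = 1
g(6) = mex{0} = 1
g(7) = mex{0} = 1
g(8) = mex{0} = 1
g(9) = mex{0} = 1
g(10) = mex{0,1} = 2
g(11) = mex{0,1} = 2
g(12) = mex{0,1} = 2
So g(12) = 2.

2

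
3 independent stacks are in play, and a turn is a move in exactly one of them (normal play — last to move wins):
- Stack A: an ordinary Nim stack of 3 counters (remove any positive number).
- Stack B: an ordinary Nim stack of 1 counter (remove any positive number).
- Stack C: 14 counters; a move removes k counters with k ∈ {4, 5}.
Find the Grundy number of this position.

Stack A is a plain Nim stack of size 3, so its Grundy value is 3.
Stack B is a plain Nim stack of size 1, so its Grundy value is 1.
Build the Grundy sequence for stack C with g(k) = mex{g(k−s) : s ∈ {4, 5}, s ≤ k}:
g(0) = mex{} = 0
g(1) = mex{} = 0
g(2) = mex{} = 0
g(3) = mex{} = 0
g(4) = mex{0} = 1
g(5) = mex{0} = 1
g(6) = mex{0} = 1
g(7) = mex{0} = 1
g(8) = mex{0,1} = 2
g(9) = mex{1} = 0
g(10) = mex{1} = 0
g(11) = mex{1} = 0
g(12) = mex{1,2} = 0
g(13) = mex{0,2} = 1
g(14) = mex{0} = 1
So g(14) = 1.
The value of a disjunctive sum is the nim-sum of the parts.
Combined value = 3 ⊕ 1 ⊕ 1 = 3.

3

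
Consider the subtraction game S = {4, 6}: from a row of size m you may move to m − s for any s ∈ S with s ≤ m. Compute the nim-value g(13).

Compute g(0), g(1), … for moves {4, 6}:
k:     0  1  2  3  4  5  6  7  8  9 10 11 12 13
g(k):  0  0  0  0  1  1  1  1  2  2  0  0  0  0
So g(13) = 0.

0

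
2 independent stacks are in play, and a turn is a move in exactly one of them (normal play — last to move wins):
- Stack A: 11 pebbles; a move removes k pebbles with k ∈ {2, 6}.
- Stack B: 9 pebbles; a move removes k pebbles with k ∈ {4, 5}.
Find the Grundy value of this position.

For stack A, compute g(0), g(1), … with moves {2, 6}:
g(0) = mex{} = 0
g(1) = mex{} = 0
g(2) = mex{0} = 1
g(3) = mex{0} = 1
g(4) = mex{1} = 0
g(5) = mex{1} = 0
g(6) = mex{0} = 1
g(7) = mex{0} = 1
g(8) = mex{1} = 0
g(9) = mex{1} = 0
g(10) = mex{0} = 1
g(11) = mex{0} = 1
So g(11) = 1.
For stack B, compute g(0), g(1), … with moves {4, 5}:
k:     0  1  2  3  4  5  6  7  8  9
g(k):  0  0  0  0  1  1  1  1  2  0
So g(9) = 0.
The value of a disjunctive sum is the nim-sum of the parts.
Combined value = 1 ⊕ 0 = 1.

1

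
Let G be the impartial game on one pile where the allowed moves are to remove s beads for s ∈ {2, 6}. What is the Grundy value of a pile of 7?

Compute g(0), g(1), … for moves {2, 6}:
k:     0  1  2  3  4  5  6  7
g(k):  0  0  1  1  0  0  1  1
So g(7) = 1.

1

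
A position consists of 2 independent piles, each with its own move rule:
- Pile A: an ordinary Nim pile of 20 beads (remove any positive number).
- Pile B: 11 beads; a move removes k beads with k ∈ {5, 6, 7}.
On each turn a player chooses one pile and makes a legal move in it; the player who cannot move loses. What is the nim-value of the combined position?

Pile A is a plain Nim pile of size 20, so its Grundy value is 20.
For pile B, compute g(0), g(1), … with moves {5, 6, 7}:
g(0) = mex{} = 0
g(1) = mex{} = 0
g(2) = mex{} = 0
g(3) = mex{} = 0
g(4) = mex{} = 0
g(5) = mex{0} = 1
g(6) = mex{0} = 1
g(7) = mex{0} = 1
g(8) = mex{0} = 1
g(9) = mex{0} = 1
g(10) = mex{0,1} = 2
g(11) = mex{0,1} = 2
So g(11) = 2.
The value of a disjunctive sum is the nim-sum of the parts.
Combined value = 20 ⊕ 2 = 22.

22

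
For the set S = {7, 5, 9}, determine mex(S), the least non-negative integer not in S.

0

0 is not in the set, so the mex is 0.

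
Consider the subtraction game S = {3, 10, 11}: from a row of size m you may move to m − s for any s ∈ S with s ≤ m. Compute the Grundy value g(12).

Build the Grundy sequence with g(k) = mex{g(k−s) : s ∈ {3, 10, 11}, s ≤ k}:
k:     0  1  2  3  4  5  6  7  8  9 10 11 12
g(k):  0  0  0  1  1  1  0  0  0  1  1  1  2
So g(12) = 2.

2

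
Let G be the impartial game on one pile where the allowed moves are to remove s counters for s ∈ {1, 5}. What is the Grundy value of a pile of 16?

0

Compute g(0), g(1), … for moves {1, 5}:
k:     0  1  2  3  4  5  6  7  8  9 10 11 12 13 14 15 16
g(k):  0  1  0  1  0  1  0  1  0  1  0  1  0  1  0  1  0
So g(16) = 0.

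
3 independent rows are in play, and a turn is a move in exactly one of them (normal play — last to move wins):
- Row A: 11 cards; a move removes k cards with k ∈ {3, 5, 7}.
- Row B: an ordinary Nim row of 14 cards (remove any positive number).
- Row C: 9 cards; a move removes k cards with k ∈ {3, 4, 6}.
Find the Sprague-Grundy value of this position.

14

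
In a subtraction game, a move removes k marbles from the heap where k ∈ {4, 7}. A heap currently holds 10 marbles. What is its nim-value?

2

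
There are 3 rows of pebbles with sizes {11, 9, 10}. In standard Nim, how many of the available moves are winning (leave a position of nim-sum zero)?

Compute the nim-sum pairwise:
11 ⊕ 9 = 2
2 ⊕ 10 = 8
The overall nim-sum is X = 8. A row of size p has a winning move iff p XOR X < p (reduce it to p XOR X).
  11: 11 XOR 8 = 3 < 11 — winning move (to 3).
  9: 9 XOR 8 = 1 < 9 — winning move (to 1).
  10: 10 XOR 8 = 2 < 10 — winning move (to 2).
That gives 3 winning moves.

3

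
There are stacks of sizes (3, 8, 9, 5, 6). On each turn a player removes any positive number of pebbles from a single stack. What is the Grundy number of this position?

1

In binary:
  0011  (3)
  1000  (8)
  1001  (9)
  0101  (5)
  0110  (6)
  ----
  0001  (1)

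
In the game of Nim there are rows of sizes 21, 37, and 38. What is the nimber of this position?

Nim-sum: 21 XOR 37 XOR 38 = 22.

22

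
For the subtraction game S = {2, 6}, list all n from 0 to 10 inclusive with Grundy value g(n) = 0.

0, 1, 4, 5, 8, 9

Build the Grundy sequence with g(k) = mex{g(k−s) : s ∈ {2, 6}, s ≤ k}:
g(0) = mex{} = 0
g(1) = mex{} = 0
g(2) = mex{0} = 1
g(3) = mex{0} = 1
g(4) = mex{1} = 0
g(5) = mex{1} = 0
g(6) = mex{0} = 1
g(7) = mex{0} = 1
g(8) = mex{1} = 0
g(9) = mex{1} = 0
g(10) = mex{0} = 1
The P-positions (g = 0) in 0..10 are 0, 1, 4, 5, 8, 9.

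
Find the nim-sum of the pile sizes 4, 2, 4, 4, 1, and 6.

Compute the nim-sum pairwise:
4 XOR 2 = 6
6 XOR 4 = 2
2 XOR 4 = 6
6 XOR 1 = 7
7 XOR 6 = 1

1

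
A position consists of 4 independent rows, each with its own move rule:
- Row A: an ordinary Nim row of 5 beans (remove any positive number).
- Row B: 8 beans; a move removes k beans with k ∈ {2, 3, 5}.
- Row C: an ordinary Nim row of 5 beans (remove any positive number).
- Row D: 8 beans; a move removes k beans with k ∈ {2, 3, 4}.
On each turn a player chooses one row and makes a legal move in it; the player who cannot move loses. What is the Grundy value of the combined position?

1

Row A is a plain Nim row of size 5, so its Grundy value is 5.
For row B, compute g(0), g(1), … with moves {2, 3, 5}:
g(0) = mex{} = 0
g(1) = mex{} = 0
g(2) = mex{0} = 1
g(3) = mex{0} = 1
g(4) = mex{0,1} = 2
g(5) = mex{0,1} = 2
g(6) = mex{0,1,2} = 3
g(7) = mex{1,2} = 0
g(8) = mex{1,2,3} = 0
So g(8) = 0.
Row C is a plain Nim row of size 5, so its Grundy value is 5.
Grundy values for row D (subtraction set {2, 3, 4}):
k:     0  1  2  3  4  5  6  7  8
g(k):  0  0  1  1  2  2  0  0  1
So g(8) = 1.
By the Sprague-Grundy theorem, the Grundy value of a sum of independent games is the XOR of the component values.
Combined value = 5 XOR 0 XOR 5 XOR 1 = 1.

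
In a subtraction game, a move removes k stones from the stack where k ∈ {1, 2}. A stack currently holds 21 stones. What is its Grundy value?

Compute g(0), g(1), … for moves {1, 2}:
k:     0  1  2  3  4  5  6  7  8  9 10 11 12 13 14 15 16 17 18 19 20 21
g(k):  0  1  2  0  1  2  0  1  2  0  1  2  0  1  2  0  1  2  0  1  2  0
So g(21) = 0.

0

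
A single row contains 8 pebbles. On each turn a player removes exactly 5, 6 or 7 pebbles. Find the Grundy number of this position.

1

Grundy values for subtraction set {5, 6, 7}:
g(0) = mex{} = 0
g(1) = mex{} = 0
g(2) = mex{} = 0
g(3) = mex{} = 0
g(4) = mex{} = 0
g(5) = mex{0} = 1
g(6) = mex{0} = 1
g(7) = mex{0} = 1
g(8) = mex{0} = 1
So g(8) = 1.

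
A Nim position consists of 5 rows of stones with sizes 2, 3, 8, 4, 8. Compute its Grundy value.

5

Bitwise XOR of the heap sizes:
  0010  (2)
  0011  (3)
  1000  (8)
  0100  (4)
  1000  (8)
  ----
  0101  (5)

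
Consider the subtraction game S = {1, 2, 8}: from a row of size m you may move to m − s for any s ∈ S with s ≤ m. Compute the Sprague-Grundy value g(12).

0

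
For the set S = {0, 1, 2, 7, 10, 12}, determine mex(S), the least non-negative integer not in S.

3

The values 0, 1, 2 are all present; 3 is the first non-negative integer missing from the set.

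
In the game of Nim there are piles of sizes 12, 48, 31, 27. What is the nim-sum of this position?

Nim-sum: 12 ^ 48 ^ 31 ^ 27 = 56.

56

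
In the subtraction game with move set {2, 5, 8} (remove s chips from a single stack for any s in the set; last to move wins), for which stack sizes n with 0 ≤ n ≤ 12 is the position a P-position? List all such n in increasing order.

Build the Grundy sequence with g(k) = mex{g(k−s) : s ∈ {2, 5, 8}, s ≤ k}:
g(0) = mex{} = 0
g(1) = mex{} = 0
g(2) = mex{0} = 1
g(3) = mex{0} = 1
g(4) = mex{1} = 0
g(5) = mex{0,1} = 2
g(6) = mex{0} = 1
g(7) = mex{1,2} = 0
g(8) = mex{0,1} = 2
g(9) = mex{0} = 1
g(10) = mex{1,2} = 0
g(11) = mex{1} = 0
g(12) = mex{0} = 1
The P-positions (g = 0) in 0..12 are 0, 1, 4, 7, 10, 11.

0, 1, 4, 7, 10, 11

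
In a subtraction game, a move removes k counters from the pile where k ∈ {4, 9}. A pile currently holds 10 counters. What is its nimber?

Build the Grundy sequence with g(k) = mex{g(k−s) : s ∈ {4, 9}, s ≤ k}:
g(0) = mex{} = 0
g(1) = mex{} = 0
g(2) = mex{} = 0
g(3) = mex{} = 0
g(4) = mex{0} = 1
g(5) = mex{0} = 1
g(6) = mex{0} = 1
g(7) = mex{0} = 1
g(8) = mex{1} = 0
g(9) = mex{0,1} = 2
g(10) = mex{0,1} = 2
So g(10) = 2.

2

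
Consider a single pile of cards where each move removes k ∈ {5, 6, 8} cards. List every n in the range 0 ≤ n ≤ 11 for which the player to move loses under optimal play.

0, 1, 2, 3, 4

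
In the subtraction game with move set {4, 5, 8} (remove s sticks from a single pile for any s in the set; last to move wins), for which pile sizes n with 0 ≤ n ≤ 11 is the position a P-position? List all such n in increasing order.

0, 1, 2, 3

Build the Grundy sequence with g(k) = mex{g(k−s) : s ∈ {4, 5, 8}, s ≤ k}:
g(0) = mex{} = 0
g(1) = mex{} = 0
g(2) = mex{} = 0
g(3) = mex{} = 0
g(4) = mex{0} = 1
g(5) = mex{0} = 1
g(6) = mex{0} = 1
g(7) = mex{0} = 1
g(8) = mex{0,1} = 2
g(9) = mex{0,1} = 2
g(10) = mex{0,1} = 2
g(11) = mex{0,1} = 2
The P-positions (g = 0) in 0..11 are 0, 1, 2, 3.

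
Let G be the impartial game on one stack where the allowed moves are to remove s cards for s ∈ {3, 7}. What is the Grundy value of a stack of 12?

0

Compute g(0), g(1), … for moves {3, 7}:
g(0) = mex{} = 0
g(1) = mex{} = 0
g(2) = mex{} = 0
g(3) = mex{0} = 1
g(4) = mex{0} = 1
g(5) = mex{0} = 1
g(6) = mex{1} = 0
g(7) = mex{0,1} = 2
g(8) = mex{0,1} = 2
g(9) = mex{0} = 1
g(10) = mex{1,2} = 0
g(11) = mex{1,2} = 0
g(12) = mex{1} = 0
So g(12) = 0.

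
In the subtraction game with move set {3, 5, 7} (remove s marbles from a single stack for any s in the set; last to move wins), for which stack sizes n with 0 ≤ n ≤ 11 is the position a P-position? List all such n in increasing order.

0, 1, 2, 10, 11

Grundy values for subtraction set {3, 5, 7}:
g(0) = mex{} = 0
g(1) = mex{} = 0
g(2) = mex{} = 0
g(3) = mex{0} = 1
g(4) = mex{0} = 1
g(5) = mex{0} = 1
g(6) = mex{0,1} = 2
g(7) = mex{0,1} = 2
g(8) = mex{0,1} = 2
g(9) = mex{0,1,2} = 3
g(10) = mex{1,2} = 0
g(11) = mex{1,2} = 0
The P-positions (g = 0) in 0..11 are 0, 1, 2, 10, 11.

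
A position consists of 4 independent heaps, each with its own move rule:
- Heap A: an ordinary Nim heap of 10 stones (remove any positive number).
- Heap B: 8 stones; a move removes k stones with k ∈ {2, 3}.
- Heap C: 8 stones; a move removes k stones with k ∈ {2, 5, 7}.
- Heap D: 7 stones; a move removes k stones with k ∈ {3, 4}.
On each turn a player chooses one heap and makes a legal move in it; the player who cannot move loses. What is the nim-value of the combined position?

Heap A is a plain Nim heap of size 10, so its Grundy value is 10.
Grundy values for heap B (subtraction set {2, 3}):
k:     0  1  2  3  4  5  6  7  8
g(k):  0  0  1  1  2  0  0  1  1
So g(8) = 1.
Grundy values for heap C (subtraction set {2, 5, 7}):
k:     0  1  2  3  4  5  6  7  8
g(k):  0  0  1  1  0  2  1  3  2
So g(8) = 2.
Grundy values for heap D (subtraction set {3, 4}):
k:     0  1  2  3  4  5  6  7
g(k):  0  0  0  1  1  1  2  0
So g(7) = 0.
By the Sprague-Grundy theorem, the Grundy value of a sum of independent games is the XOR of the component values.
Combined value = 10 XOR 1 XOR 2 XOR 0 = 9.

9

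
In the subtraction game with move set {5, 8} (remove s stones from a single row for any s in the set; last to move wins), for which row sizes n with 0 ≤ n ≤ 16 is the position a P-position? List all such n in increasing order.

0, 1, 2, 3, 4, 13, 14, 15, 16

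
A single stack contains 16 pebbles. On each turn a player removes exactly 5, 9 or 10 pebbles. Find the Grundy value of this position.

0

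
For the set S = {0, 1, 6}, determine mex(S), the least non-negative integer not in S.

The values 0, 1 are all present; 2 is the first non-negative integer missing from the set.

2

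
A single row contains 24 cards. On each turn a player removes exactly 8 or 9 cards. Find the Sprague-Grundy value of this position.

0

Grundy values for subtraction set {8, 9}:
k:     0  1  2  3  4  5  6  7  8  9 10 11 12 13 14 15 16 17 18 19 20 21 22 23 24
g(k):  0  0  0  0  0  0  0  0  1  1  1  1  1  1  1  1  2  0  0  0  0  0  0  0  0
So g(24) = 0.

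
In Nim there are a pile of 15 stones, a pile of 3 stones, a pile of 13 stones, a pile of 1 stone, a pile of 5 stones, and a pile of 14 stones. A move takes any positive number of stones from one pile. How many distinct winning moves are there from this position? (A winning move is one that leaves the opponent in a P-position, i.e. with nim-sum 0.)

Compute the nim-sum pairwise:
15 ^ 3 = 12
12 ^ 13 = 1
1 ^ 1 = 0
0 ^ 5 = 5
5 ^ 14 = 11
The overall nim-sum is X = 11. A pile of size p has a winning move iff p XOR X < p (reduce it to p XOR X).
  15: 15 XOR 11 = 4 < 15 — winning move (to 4).
  3: 3 XOR 11 = 8 ≥ 3 — no move.
  13: 13 XOR 11 = 6 < 13 — winning move (to 6).
  1: 1 XOR 11 = 10 ≥ 1 — no move.
  5: 5 XOR 11 = 14 ≥ 5 — no move.
  14: 14 XOR 11 = 5 < 14 — winning move (to 5).
That gives 3 winning moves.

3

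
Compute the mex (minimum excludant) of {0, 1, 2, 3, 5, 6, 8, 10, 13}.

The values 0, 1, 2, 3 are all present; 4 is the first non-negative integer missing from the set.

4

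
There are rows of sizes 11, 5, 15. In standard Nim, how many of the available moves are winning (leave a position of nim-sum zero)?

Nim-sum: 11 ⊕ 5 ⊕ 15 = 1.
The overall nim-sum is X = 1. A row of size p has a winning move iff p XOR X < p (reduce it to p XOR X).
  11: 11 XOR 1 = 10 < 11 — winning move (to 10).
  5: 5 XOR 1 = 4 < 5 — winning move (to 4).
  15: 15 XOR 1 = 14 < 15 — winning move (to 14).
That gives 3 winning moves.

3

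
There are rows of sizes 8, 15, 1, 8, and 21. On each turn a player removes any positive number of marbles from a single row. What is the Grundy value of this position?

Compute the nim-sum pairwise:
8 XOR 15 = 7
7 XOR 1 = 6
6 XOR 8 = 14
14 XOR 21 = 27

27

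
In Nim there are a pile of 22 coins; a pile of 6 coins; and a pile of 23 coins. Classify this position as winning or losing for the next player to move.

Compute the nim-sum pairwise:
22 ^ 6 = 16
16 ^ 23 = 7
The nim-sum is 7 ≠ 0, so this is an N-position: the player to move can win.

Winning position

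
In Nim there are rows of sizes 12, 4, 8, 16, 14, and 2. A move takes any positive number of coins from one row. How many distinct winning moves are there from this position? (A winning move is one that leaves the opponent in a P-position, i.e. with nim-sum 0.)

In binary:
  01100  (12)
  00100  (4)
  01000  (8)
  10000  (16)
  01110  (14)
  00010  (2)
  -----
  11100  (28)
The overall nim-sum is X = 28. A row of size p has a winning move iff p XOR X < p (reduce it to p XOR X).
  12: 12 XOR 28 = 16 ≥ 12 — no move.
  4: 4 XOR 28 = 24 ≥ 4 — no move.
  8: 8 XOR 28 = 20 ≥ 8 — no move.
  16: 16 XOR 28 = 12 < 16 — winning move (to 12).
  14: 14 XOR 28 = 18 ≥ 14 — no move.
  2: 2 XOR 28 = 30 ≥ 2 — no move.
That gives 1 winning move.

1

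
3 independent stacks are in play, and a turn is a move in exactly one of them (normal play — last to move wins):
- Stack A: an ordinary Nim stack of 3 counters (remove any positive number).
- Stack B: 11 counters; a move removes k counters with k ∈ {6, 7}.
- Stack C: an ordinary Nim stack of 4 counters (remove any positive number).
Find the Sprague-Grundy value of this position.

6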